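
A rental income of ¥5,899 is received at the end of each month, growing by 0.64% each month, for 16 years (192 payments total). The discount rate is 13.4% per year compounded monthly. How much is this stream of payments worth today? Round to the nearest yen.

¥738,027

Periodic rate r = 0.134/12 per month; n is counted in months.
Growing ordinary annuity: PV = PMT₁ × [1 − ((1+g)/(1+r))^n] / (r − g) = 5,899 × [1 − ((1+0.0064)/(1+r))^192] / (r − 0.0064) = ¥738,027.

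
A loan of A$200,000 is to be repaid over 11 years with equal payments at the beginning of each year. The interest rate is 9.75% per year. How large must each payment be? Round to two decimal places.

A$27,734.96

Level annuity due; solve PV = PMT × [(1 − (1+r)^−n)/r] × (1+r) for PMT.
Periodic rate r = 0.0975 per year.
With n = 11: PMT = 200,000 / ([(1 − (1+r)^−n)/r] × (1+r)) = A$27,734.96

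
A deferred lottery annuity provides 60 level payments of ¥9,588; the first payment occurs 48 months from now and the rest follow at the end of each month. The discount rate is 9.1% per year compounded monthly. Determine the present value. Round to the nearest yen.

¥323,083

Ordinary annuity of 60 payments, first payment at period 48.
Periodic rate r = 0.091/12 per month; n is counted in months.
The ordinary-annuity PV formula values the stream one period before the first payment (period 47); discount that back 47 periods:
PV₀ = 9,588 × [1 − (1+r)^−60] / r × (1+r)^−47 = ¥323,083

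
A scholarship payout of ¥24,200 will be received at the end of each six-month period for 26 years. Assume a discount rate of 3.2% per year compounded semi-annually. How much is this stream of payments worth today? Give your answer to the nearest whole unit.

This is an ordinary annuity: 52 payments of ¥24,200 at the end of each six-month period.
Periodic rate r = 0.032/2 per half-year; n is counted in half-years.
PV = PMT × [(1 − (1+r)^−n)/r] = 24,200 × [1 − (1+r)^−52] / r = ¥849,944

¥849,944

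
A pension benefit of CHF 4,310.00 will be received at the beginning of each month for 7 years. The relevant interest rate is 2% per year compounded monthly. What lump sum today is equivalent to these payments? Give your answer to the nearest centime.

CHF 338,140.22

This is an annuity due: 84 payments of CHF 4,310.00 at the beginning of each month.
Periodic rate r = 0.02/12 per month; n is counted in months.
PV = PMT × [(1 − (1+r)^−n)/r] × (1+r) = 4,310 × [1 − (1+r)^−84] / r × (1+r) = CHF 338,140.22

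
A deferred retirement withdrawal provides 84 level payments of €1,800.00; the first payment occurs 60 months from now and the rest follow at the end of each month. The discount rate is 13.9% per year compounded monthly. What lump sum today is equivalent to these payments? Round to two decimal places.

€48,829.86

Ordinary annuity of 84 payments, first payment at period 60.
Periodic rate r = 0.139/12 per month; n is counted in months.
The ordinary-annuity PV formula values the stream one period before the first payment (period 59); discount that back 59 periods:
PV₀ = 1,800 × [1 − (1+r)^−84] / r × (1+r)^−59 = €48,829.86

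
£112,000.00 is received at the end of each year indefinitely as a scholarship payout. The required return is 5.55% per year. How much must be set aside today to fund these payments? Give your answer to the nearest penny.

Periodic rate r = 0.0555 per year.
Level perpetuity: PV = PMT / r = 112,000 / (0.0555) = £2,018,018.02.

£2,018,018.02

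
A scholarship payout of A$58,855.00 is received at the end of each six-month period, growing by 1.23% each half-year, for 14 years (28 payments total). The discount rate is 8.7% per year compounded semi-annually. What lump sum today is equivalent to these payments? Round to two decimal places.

A$1,080,074.41

Periodic rate r = 0.087/2 per half-year; n is counted in half-years.
Growing ordinary annuity: PV = PMT₁ × [1 − ((1+g)/(1+r))^n] / (r − g) = 58,855 × [1 − ((1+0.0123)/(1+r))^28] / (r − 0.0123) = A$1,080,074.41.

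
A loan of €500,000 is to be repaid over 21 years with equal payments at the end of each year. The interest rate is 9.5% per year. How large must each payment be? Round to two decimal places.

Level ordinary annuity; solve PV = PMT × [(1 − (1+r)^−n)/r] for PMT.
Periodic rate r = 0.095 per year.
With n = 21: PMT = 500,000 / ([(1 − (1+r)^−n)/r]) = €55,796.85

€55,796.85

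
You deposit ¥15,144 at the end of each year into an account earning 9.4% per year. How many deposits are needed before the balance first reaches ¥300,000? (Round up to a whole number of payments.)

Periodic rate r = 0.094 per year.
Ordinary annuity FV: 300,000 = 15,144 × [((1+r)^n − 1)/r].
(1+r)^n = 1 + 300,000 × r / 15,144, so n = ln(1 + 300,000·r/15,144) / ln(1+r) = 11.70.
Round up to a whole number of payments: n = 12.

12 payments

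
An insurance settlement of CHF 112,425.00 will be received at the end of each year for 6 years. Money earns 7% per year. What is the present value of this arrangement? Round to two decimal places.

CHF 535,878.22

This is an ordinary annuity: 6 payments of CHF 112,425.00 at the end of each year.
Periodic rate r = 0.07 per year.
PV = PMT × [(1 − (1+r)^−n)/r] = 112,425 × [1 − (1+r)^−6] / r = CHF 535,878.22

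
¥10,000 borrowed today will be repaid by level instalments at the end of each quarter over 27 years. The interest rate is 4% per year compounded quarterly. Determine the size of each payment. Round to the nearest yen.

¥152

Level ordinary annuity; solve PV = PMT × [(1 − (1+r)^−n)/r] for PMT.
Periodic rate r = 0.04/4 per quarter; n is counted in quarters.
With n = 108: PMT = 10,000 / ([(1 − (1+r)^−n)/r]) = ¥152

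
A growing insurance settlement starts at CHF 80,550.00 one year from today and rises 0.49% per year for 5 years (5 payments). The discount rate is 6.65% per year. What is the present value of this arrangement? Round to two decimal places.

CHF 336,460.97

Periodic rate r = 0.0665 per year.
Growing ordinary annuity: PV = PMT₁ × [1 − ((1+g)/(1+r))^n] / (r − g) = 80,550 × [1 − ((1+0.0049)/(1+r))^5] / (r − 0.0049) = CHF 336,460.97.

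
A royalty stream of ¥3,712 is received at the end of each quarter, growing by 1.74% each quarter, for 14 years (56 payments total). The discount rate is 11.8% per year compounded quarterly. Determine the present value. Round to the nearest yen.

¥148,549

Periodic rate r = 0.118/4 per quarter; n is counted in quarters.
Growing ordinary annuity: PV = PMT₁ × [1 − ((1+g)/(1+r))^n] / (r − g) = 3,712 × [1 − ((1+0.0174)/(1+r))^56] / (r − 0.0174) = ¥148,549.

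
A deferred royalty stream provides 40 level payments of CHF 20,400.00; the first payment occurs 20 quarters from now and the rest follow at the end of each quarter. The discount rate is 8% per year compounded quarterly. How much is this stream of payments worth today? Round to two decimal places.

Ordinary annuity of 40 payments, first payment at period 20.
Periodic rate r = 0.08/4 per quarter; n is counted in quarters.
The ordinary-annuity PV formula values the stream one period before the first payment (period 19); discount that back 19 periods:
PV₀ = 20,400 × [1 − (1+r)^−40] / r × (1+r)^−19 = CHF 383,063.90

CHF 383,063.90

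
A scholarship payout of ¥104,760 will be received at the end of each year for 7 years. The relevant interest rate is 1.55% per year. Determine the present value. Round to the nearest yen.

¥689,889

This is an ordinary annuity: 7 payments of ¥104,760 at the end of each year.
Periodic rate r = 0.0155 per year.
PV = PMT × [(1 − (1+r)^−n)/r] = 104,760 × [1 − (1+r)^−7] / r = ¥689,889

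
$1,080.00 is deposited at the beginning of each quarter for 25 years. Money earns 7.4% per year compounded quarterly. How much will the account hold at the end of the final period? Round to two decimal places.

$312,347.62

This is an annuity due: 100 deposits of $1,080.00 at the beginning of each quarter.
Periodic rate r = 0.074/4 per quarter; n is counted in quarters.
FV = PMT × [((1+r)^n − 1)/r] × (1+r) = 1,080 × [(1+r)^100 − 1] / r × (1+r) = $312,347.62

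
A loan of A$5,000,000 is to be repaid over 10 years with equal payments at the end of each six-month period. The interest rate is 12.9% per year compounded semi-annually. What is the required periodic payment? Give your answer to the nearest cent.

A$451,981.34

Level ordinary annuity; solve PV = PMT × [(1 − (1+r)^−n)/r] for PMT.
Periodic rate r = 0.129/2 per half-year; n is counted in half-years.
With n = 20: PMT = 5,000,000 / ([(1 − (1+r)^−n)/r]) = A$451,981.34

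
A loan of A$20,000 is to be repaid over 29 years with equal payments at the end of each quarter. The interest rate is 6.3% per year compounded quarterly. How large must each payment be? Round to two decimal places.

Level ordinary annuity; solve PV = PMT × [(1 − (1+r)^−n)/r] for PMT.
Periodic rate r = 0.063/4 per quarter; n is counted in quarters.
With n = 116: PMT = 20,000 / ([(1 − (1+r)^−n)/r]) = A$376.44

A$376.44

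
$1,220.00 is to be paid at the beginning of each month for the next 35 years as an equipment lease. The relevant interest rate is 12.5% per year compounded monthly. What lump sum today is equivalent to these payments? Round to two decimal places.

$116,816.22

This is an annuity due: 420 payments of $1,220.00 at the beginning of each month.
Periodic rate r = 0.125/12 per month; n is counted in months.
PV = PMT × [(1 − (1+r)^−n)/r] × (1+r) = 1,220 × [1 − (1+r)^−420] / r × (1+r) = $116,816.22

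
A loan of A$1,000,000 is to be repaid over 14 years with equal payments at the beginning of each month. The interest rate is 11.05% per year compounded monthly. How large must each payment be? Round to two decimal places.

A$11,614.42

Level annuity due; solve PV = PMT × [(1 − (1+r)^−n)/r] × (1+r) for PMT.
Periodic rate r = 0.1105/12 per month; n is counted in months.
With n = 168: PMT = 1,000,000 / ([(1 − (1+r)^−n)/r] × (1+r)) = A$11,614.42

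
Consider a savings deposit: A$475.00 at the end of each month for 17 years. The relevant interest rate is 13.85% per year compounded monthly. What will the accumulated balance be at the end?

This is an ordinary annuity: 204 deposits of A$475.00 at the end of each month.
Periodic rate r = 0.1385/12 per month; n is counted in months.
FV = PMT × [((1+r)^n − 1)/r] = 475 × [(1+r)^204 − 1] / r = A$386,521.39

A$386,521.39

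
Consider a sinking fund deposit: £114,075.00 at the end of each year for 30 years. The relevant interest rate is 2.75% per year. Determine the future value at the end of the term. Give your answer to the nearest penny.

This is an ordinary annuity: 30 deposits of £114,075.00 at the end of each year.
Periodic rate r = 0.0275 per year.
FV = PMT × [((1+r)^n − 1)/r] = 114,075 × [(1+r)^30 − 1] / r = £5,212,612.44

£5,212,612.44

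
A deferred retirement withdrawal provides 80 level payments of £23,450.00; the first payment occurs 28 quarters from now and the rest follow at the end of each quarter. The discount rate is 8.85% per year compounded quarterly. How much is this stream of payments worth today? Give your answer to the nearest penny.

£485,081.15

Ordinary annuity of 80 payments, first payment at period 28.
Periodic rate r = 0.0885/4 per quarter; n is counted in quarters.
The ordinary-annuity PV formula values the stream one period before the first payment (period 27); discount that back 27 periods:
PV₀ = 23,450 × [1 − (1+r)^−80] / r × (1+r)^−27 = £485,081.15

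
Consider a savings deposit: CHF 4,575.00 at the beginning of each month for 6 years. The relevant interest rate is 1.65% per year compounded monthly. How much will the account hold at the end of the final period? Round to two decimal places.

This is an annuity due: 72 deposits of CHF 4,575.00 at the beginning of each month.
Periodic rate r = 0.0165/12 per month; n is counted in months.
FV = PMT × [((1+r)^n − 1)/r] × (1+r) = 4,575 × [(1+r)^72 − 1] / r × (1+r) = CHF 346,482.93

CHF 346,482.93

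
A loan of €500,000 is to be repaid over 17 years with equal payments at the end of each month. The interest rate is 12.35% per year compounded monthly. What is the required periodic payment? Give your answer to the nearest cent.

€5,873.16

Level ordinary annuity; solve PV = PMT × [(1 − (1+r)^−n)/r] for PMT.
Periodic rate r = 0.1235/12 per month; n is counted in months.
With n = 204: PMT = 500,000 / ([(1 − (1+r)^−n)/r]) = €5,873.16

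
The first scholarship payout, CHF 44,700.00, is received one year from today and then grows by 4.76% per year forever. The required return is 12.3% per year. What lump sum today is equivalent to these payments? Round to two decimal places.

CHF 592,838.20

Periodic rate r = 0.123 per year.
Growing perpetuity (Gordon): PV = PMT₁ / (r − g) = 44,700 / (r − 0.0476) = CHF 592,838.20.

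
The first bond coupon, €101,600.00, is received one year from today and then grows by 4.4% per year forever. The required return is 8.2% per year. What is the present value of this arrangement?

Periodic rate r = 0.082 per year.
Growing perpetuity (Gordon): PV = PMT₁ / (r − g) = 101,600 / (r − 0.044) = €2,673,684.21.

€2,673,684.21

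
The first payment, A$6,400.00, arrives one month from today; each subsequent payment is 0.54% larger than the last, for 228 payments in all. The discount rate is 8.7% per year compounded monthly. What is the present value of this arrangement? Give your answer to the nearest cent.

A$1,184,497.46

Periodic rate r = 0.087/12 per month; n is counted in months.
Growing ordinary annuity: PV = PMT₁ × [1 − ((1+g)/(1+r))^n] / (r − g) = 6,400 × [1 − ((1+0.0054)/(1+r))^228] / (r − 0.0054) = A$1,184,497.46.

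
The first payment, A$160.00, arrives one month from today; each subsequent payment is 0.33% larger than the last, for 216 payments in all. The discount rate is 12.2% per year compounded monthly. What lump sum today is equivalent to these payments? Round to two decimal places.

Periodic rate r = 0.122/12 per month; n is counted in months.
Growing ordinary annuity: PV = PMT₁ × [1 − ((1+g)/(1+r))^n] / (r − g) = 160 × [1 − ((1+0.0033)/(1+r))^216] / (r − 0.0033) = A$17,961.06.

A$17,961.06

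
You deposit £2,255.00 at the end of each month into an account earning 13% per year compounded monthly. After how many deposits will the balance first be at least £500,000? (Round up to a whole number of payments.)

Periodic rate r = 0.13/12 per month; n is counted in months.
Ordinary annuity FV: 500,000 = 2,255 × [((1+r)^n − 1)/r].
(1+r)^n = 1 + 500,000 × r / 2,255, so n = ln(1 + 500,000·r/2,255) / ln(1+r) = 113.63.
Round up to a whole number of payments: n = 114.

114 payments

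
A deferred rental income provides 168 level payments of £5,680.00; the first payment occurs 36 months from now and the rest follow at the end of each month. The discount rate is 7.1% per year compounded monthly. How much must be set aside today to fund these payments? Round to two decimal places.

£491,052.77

Ordinary annuity of 168 payments, first payment at period 36.
Periodic rate r = 0.071/12 per month; n is counted in months.
The ordinary-annuity PV formula values the stream one period before the first payment (period 35); discount that back 35 periods:
PV₀ = 5,680 × [1 − (1+r)^−168] / r × (1+r)^−35 = £491,052.77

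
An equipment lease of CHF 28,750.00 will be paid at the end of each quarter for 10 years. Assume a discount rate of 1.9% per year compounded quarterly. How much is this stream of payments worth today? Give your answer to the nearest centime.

CHF 1,045,100.60

This is an ordinary annuity: 40 payments of CHF 28,750.00 at the end of each quarter.
Periodic rate r = 0.019/4 per quarter; n is counted in quarters.
PV = PMT × [(1 − (1+r)^−n)/r] = 28,750 × [1 − (1+r)^−40] / r = CHF 1,045,100.60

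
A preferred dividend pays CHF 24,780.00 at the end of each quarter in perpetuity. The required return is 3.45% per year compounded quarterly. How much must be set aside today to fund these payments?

Periodic rate r = 0.0345/4 per quarter.
Level perpetuity: PV = PMT / r = 24,780 / (0.0345/4) = CHF 2,873,043.48.

CHF 2,873,043.48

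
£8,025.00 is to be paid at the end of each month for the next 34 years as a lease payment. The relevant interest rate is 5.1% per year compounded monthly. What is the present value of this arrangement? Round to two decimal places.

This is an ordinary annuity: 408 payments of £8,025.00 at the end of each month.
Periodic rate r = 0.051/12 per month; n is counted in months.
PV = PMT × [(1 − (1+r)^−n)/r] = 8,025 × [1 − (1+r)^−408] / r = £1,553,589.61

£1,553,589.61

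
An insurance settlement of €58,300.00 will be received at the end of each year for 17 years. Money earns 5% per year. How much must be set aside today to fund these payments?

€657,278.06

This is an ordinary annuity: 17 payments of €58,300.00 at the end of each year.
Periodic rate r = 0.05 per year.
PV = PMT × [(1 − (1+r)^−n)/r] = 58,300 × [1 − (1+r)^−17] / r = €657,278.06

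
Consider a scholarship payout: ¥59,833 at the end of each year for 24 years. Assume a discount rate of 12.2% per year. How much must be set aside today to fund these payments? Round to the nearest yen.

¥459,478

This is an ordinary annuity: 24 payments of ¥59,833 at the end of each year.
Periodic rate r = 0.122 per year.
PV = PMT × [(1 − (1+r)^−n)/r] = 59,833 × [1 − (1+r)^−24] / r = ¥459,478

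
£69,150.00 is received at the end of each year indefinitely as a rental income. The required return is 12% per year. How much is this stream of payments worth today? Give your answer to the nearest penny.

Periodic rate r = 0.12 per year.
Level perpetuity: PV = PMT / r = 69,150 / (0.12) = £576,250.00.

£576,250.00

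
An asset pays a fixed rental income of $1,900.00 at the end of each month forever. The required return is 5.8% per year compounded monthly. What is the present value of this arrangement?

Periodic rate r = 0.058/12 per month.
Level perpetuity: PV = PMT / r = 1,900 / (0.058/12) = $393,103.45.

$393,103.45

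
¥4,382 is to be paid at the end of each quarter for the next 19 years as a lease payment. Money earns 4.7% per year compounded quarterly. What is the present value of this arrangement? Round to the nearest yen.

This is an ordinary annuity: 76 payments of ¥4,382 at the end of each quarter.
Periodic rate r = 0.047/4 per quarter; n is counted in quarters.
PV = PMT × [(1 − (1+r)^−n)/r] = 4,382 × [1 − (1+r)^−76] / r = ¥219,450

¥219,450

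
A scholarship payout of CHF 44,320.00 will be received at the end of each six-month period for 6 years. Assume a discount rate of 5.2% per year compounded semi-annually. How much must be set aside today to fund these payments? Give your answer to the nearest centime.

CHF 451,883.66

This is an ordinary annuity: 12 payments of CHF 44,320.00 at the end of each six-month period.
Periodic rate r = 0.052/2 per half-year; n is counted in half-years.
PV = PMT × [(1 − (1+r)^−n)/r] = 44,320 × [1 − (1+r)^−12] / r = CHF 451,883.66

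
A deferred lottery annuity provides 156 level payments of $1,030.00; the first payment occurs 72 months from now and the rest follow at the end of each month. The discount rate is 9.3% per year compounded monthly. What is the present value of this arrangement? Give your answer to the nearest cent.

$53,783.92

Ordinary annuity of 156 payments, first payment at period 72.
Periodic rate r = 0.093/12 per month; n is counted in months.
The ordinary-annuity PV formula values the stream one period before the first payment (period 71); discount that back 71 periods:
PV₀ = 1,030 × [1 − (1+r)^−156] / r × (1+r)^−71 = $53,783.92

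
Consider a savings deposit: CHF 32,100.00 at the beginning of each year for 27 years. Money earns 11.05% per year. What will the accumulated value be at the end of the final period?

This is an annuity due: 27 deposits of CHF 32,100.00 at the beginning of each year.
Periodic rate r = 0.1105 per year.
FV = PMT × [((1+r)^n − 1)/r] × (1+r) = 32,100 × [(1+r)^27 − 1] / r × (1+r) = CHF 5,143,312.75

CHF 5,143,312.75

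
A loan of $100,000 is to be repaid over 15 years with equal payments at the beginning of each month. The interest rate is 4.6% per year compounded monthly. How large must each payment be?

$767.17

Level annuity due; solve PV = PMT × [(1 − (1+r)^−n)/r] × (1+r) for PMT.
Periodic rate r = 0.046/12 per month; n is counted in months.
With n = 180: PMT = 100,000 / ([(1 − (1+r)^−n)/r] × (1+r)) = $767.17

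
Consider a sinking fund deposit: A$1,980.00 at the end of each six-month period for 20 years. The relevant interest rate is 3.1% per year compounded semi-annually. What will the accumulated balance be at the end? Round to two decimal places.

A$108,594.46

This is an ordinary annuity: 40 deposits of A$1,980.00 at the end of each six-month period.
Periodic rate r = 0.031/2 per half-year; n is counted in half-years.
FV = PMT × [((1+r)^n − 1)/r] = 1,980 × [(1+r)^40 − 1] / r = A$108,594.46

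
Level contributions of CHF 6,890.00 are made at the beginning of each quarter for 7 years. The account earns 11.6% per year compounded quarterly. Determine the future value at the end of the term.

CHF 299,859.84

This is an annuity due: 28 deposits of CHF 6,890.00 at the beginning of each quarter.
Periodic rate r = 0.116/4 per quarter; n is counted in quarters.
FV = PMT × [((1+r)^n − 1)/r] × (1+r) = 6,890 × [(1+r)^28 − 1] / r × (1+r) = CHF 299,859.84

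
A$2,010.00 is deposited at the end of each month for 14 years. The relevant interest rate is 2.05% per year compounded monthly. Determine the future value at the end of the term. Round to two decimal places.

This is an ordinary annuity: 168 deposits of A$2,010.00 at the end of each month.
Periodic rate r = 0.0205/12 per month; n is counted in months.
FV = PMT × [((1+r)^n − 1)/r] = 2,010 × [(1+r)^168 − 1] / r = A$390,741.63

A$390,741.63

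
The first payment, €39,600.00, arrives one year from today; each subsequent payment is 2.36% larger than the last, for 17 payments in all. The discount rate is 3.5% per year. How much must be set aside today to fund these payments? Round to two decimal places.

€596,159.24

Periodic rate r = 0.035 per year.
Growing ordinary annuity: PV = PMT₁ × [1 − ((1+g)/(1+r))^n] / (r − g) = 39,600 × [1 − ((1+0.0236)/(1+r))^17] / (r − 0.0236) = €596,159.24.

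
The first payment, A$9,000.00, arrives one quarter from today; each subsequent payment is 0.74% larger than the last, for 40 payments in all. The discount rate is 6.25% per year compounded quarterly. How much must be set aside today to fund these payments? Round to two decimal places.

A$303,820.87

Periodic rate r = 0.0625/4 per quarter; n is counted in quarters.
Growing ordinary annuity: PV = PMT₁ × [1 − ((1+g)/(1+r))^n] / (r − g) = 9,000 × [1 − ((1+0.0074)/(1+r))^40] / (r − 0.0074) = A$303,820.87.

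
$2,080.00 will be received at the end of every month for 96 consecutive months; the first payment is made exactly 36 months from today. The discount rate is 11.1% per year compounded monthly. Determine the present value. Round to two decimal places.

$95,605.77

Ordinary annuity of 96 payments, first payment at period 36.
Periodic rate r = 0.111/12 per month; n is counted in months.
The ordinary-annuity PV formula values the stream one period before the first payment (period 35); discount that back 35 periods:
PV₀ = 2,080 × [1 − (1+r)^−96] / r × (1+r)^−35 = $95,605.77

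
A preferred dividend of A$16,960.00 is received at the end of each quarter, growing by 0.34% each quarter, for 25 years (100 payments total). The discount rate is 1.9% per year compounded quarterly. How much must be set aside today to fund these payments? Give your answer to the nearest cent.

Periodic rate r = 0.019/4 per quarter; n is counted in quarters.
Growing ordinary annuity: PV = PMT₁ × [1 − ((1+g)/(1+r))^n] / (r − g) = 16,960 × [1 − ((1+0.0034)/(1+r))^100] / (r − 0.0034) = A$1,580,486.98.

A$1,580,486.98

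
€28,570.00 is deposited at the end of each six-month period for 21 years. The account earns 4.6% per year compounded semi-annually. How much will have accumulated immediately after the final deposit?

€1,986,015.58

This is an ordinary annuity: 42 deposits of €28,570.00 at the end of each six-month period.
Periodic rate r = 0.046/2 per half-year; n is counted in half-years.
FV = PMT × [((1+r)^n − 1)/r] = 28,570 × [(1+r)^42 − 1] / r = €1,986,015.58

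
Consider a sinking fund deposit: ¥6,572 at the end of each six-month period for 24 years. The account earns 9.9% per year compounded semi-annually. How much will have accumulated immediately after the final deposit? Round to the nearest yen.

¥1,216,971

This is an ordinary annuity: 48 deposits of ¥6,572 at the end of each six-month period.
Periodic rate r = 0.099/2 per half-year; n is counted in half-years.
FV = PMT × [((1+r)^n − 1)/r] = 6,572 × [(1+r)^48 − 1] / r = ¥1,216,971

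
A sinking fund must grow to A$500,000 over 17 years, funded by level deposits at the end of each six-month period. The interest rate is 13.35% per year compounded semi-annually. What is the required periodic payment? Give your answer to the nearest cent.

A$4,173.09

Level ordinary annuity; solve FV = PMT × [((1+r)^n − 1)/r] for PMT.
Periodic rate r = 0.1335/2 per half-year; n is counted in half-years.
With n = 34: PMT = 500,000 / ([((1+r)^n − 1)/r]) = A$4,173.09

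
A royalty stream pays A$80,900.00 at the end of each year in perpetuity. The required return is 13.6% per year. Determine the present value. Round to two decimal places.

A$594,852.94

Periodic rate r = 0.136 per year.
Level perpetuity: PV = PMT / r = 80,900 / (0.136) = A$594,852.94.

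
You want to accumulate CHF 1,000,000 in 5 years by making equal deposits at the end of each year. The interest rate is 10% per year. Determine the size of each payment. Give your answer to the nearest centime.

Level ordinary annuity; solve FV = PMT × [((1+r)^n − 1)/r] for PMT.
Periodic rate r = 0.1 per year.
With n = 5: PMT = 1,000,000 / ([((1+r)^n − 1)/r]) = CHF 163,797.48

CHF 163,797.48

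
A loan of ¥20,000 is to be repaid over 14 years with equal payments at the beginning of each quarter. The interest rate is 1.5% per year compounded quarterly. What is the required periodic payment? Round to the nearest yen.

¥395

Level annuity due; solve PV = PMT × [(1 − (1+r)^−n)/r] × (1+r) for PMT.
Periodic rate r = 0.015/4 per quarter; n is counted in quarters.
With n = 56: PMT = 20,000 / ([(1 − (1+r)^−n)/r] × (1+r)) = ¥395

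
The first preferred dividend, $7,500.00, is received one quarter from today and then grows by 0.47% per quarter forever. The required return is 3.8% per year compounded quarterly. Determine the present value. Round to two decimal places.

Periodic rate r = 0.038/4 per quarter.
Growing perpetuity (Gordon): PV = PMT₁ / (r − g) = 7,500 / (r − 0.0047) = $1,562,500.00.

$1,562,500.00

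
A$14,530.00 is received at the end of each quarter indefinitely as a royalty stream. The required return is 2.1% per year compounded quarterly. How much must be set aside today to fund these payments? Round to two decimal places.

A$2,767,619.05

Periodic rate r = 0.021/4 per quarter.
Level perpetuity: PV = PMT / r = 14,530 / (0.021/4) = A$2,767,619.05.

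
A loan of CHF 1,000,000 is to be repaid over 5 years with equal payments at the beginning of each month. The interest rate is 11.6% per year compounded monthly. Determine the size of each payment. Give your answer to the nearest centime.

CHF 21,831.80

Level annuity due; solve PV = PMT × [(1 − (1+r)^−n)/r] × (1+r) for PMT.
Periodic rate r = 0.116/12 per month; n is counted in months.
With n = 60: PMT = 1,000,000 / ([(1 − (1+r)^−n)/r] × (1+r)) = CHF 21,831.80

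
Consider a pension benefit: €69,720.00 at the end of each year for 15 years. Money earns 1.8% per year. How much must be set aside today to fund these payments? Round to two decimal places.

This is an ordinary annuity: 15 payments of €69,720.00 at the end of each year.
Periodic rate r = 0.018 per year.
PV = PMT × [(1 − (1+r)^−n)/r] = 69,720 × [1 − (1+r)^−15] / r = €909,401.55

€909,401.55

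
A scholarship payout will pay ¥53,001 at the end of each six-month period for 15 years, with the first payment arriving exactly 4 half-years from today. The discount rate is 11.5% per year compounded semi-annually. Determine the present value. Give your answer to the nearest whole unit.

¥633,758

Ordinary annuity of 30 payments, first payment at period 4.
Periodic rate r = 0.115/2 per half-year; n is counted in half-years.
The ordinary-annuity PV formula values the stream one period before the first payment (period 3); discount that back 3 periods:
PV₀ = 53,001 × [1 − (1+r)^−30] / r × (1+r)^−3 = ¥633,758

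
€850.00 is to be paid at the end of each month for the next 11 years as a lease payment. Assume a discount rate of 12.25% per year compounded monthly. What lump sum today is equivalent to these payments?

€61,477.22

This is an ordinary annuity: 132 payments of €850.00 at the end of each month.
Periodic rate r = 0.1225/12 per month; n is counted in months.
PV = PMT × [(1 − (1+r)^−n)/r] = 850 × [1 − (1+r)^−132] / r = €61,477.22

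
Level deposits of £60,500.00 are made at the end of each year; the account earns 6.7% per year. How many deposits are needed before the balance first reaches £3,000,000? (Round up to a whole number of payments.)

23 payments

Periodic rate r = 0.067 per year.
Ordinary annuity FV: 3,000,000 = 60,500 × [((1+r)^n − 1)/r].
(1+r)^n = 1 + 3,000,000 × r / 60,500, so n = ln(1 + 3,000,000·r/60,500) / ln(1+r) = 22.57.
Round up to a whole number of payments: n = 23.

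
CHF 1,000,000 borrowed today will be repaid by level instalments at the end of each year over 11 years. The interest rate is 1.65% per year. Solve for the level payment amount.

Level ordinary annuity; solve PV = PMT × [(1 − (1+r)^−n)/r] for PMT.
Periodic rate r = 0.0165 per year.
With n = 11: PMT = 1,000,000 / ([(1 − (1+r)^−n)/r]) = CHF 100,154.44

CHF 100,154.44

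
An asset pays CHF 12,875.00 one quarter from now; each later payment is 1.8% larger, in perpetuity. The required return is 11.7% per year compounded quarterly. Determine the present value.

Periodic rate r = 0.117/4 per quarter.
Growing perpetuity (Gordon): PV = PMT₁ / (r − g) = 12,875 / (r − 0.018) = CHF 1,144,444.44.

CHF 1,144,444.44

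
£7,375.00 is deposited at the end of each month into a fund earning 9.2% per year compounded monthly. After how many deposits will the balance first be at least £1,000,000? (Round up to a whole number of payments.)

Periodic rate r = 0.092/12 per month; n is counted in months.
Ordinary annuity FV: 1,000,000 = 7,375 × [((1+r)^n − 1)/r].
(1+r)^n = 1 + 1,000,000 × r / 7,375, so n = ln(1 + 1,000,000·r/7,375) / ln(1+r) = 93.32.
Round up to a whole number of payments: n = 94.

94 payments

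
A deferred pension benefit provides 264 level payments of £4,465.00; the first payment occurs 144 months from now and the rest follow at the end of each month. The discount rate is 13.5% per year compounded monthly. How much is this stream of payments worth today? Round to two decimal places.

Ordinary annuity of 264 payments, first payment at period 144.
Periodic rate r = 0.135/12 per month; n is counted in months.
The ordinary-annuity PV formula values the stream one period before the first payment (period 143); discount that back 143 periods:
PV₀ = 4,465 × [1 − (1+r)^−264] / r × (1+r)^−143 = £75,968.41

£75,968.41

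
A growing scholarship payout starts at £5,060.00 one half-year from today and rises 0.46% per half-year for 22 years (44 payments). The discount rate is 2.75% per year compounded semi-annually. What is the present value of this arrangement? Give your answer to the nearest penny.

£181,922.59

Periodic rate r = 0.0275/2 per half-year; n is counted in half-years.
Growing ordinary annuity: PV = PMT₁ × [1 − ((1+g)/(1+r))^n] / (r − g) = 5,060 × [1 − ((1+0.0046)/(1+r))^44] / (r − 0.0046) = £181,922.59.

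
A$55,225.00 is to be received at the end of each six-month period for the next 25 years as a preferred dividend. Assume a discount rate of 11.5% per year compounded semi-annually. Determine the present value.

This is an ordinary annuity: 50 payments of A$55,225.00 at the end of each six-month period.
Periodic rate r = 0.115/2 per half-year; n is counted in half-years.
PV = PMT × [(1 − (1+r)^−n)/r] = 55,225 × [1 − (1+r)^−50] / r = A$901,760.33

A$901,760.33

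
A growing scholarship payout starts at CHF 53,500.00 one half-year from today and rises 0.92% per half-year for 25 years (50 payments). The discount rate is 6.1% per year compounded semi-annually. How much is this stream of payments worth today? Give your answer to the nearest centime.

Periodic rate r = 0.061/2 per half-year; n is counted in half-years.
Growing ordinary annuity: PV = PMT₁ × [1 − ((1+g)/(1+r))^n] / (r − g) = 53,500 × [1 − ((1+0.0092)/(1+r))^50] / (r − 0.0092) = CHF 1,627,769.25.

CHF 1,627,769.25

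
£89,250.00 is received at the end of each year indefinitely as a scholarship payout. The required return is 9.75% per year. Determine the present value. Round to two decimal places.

£915,384.62

Periodic rate r = 0.0975 per year.
Level perpetuity: PV = PMT / r = 89,250 / (0.0975) = £915,384.62.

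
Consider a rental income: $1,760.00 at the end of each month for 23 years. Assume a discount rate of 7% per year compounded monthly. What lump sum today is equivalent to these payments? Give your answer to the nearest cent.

$241,122.57

This is an ordinary annuity: 276 payments of $1,760.00 at the end of each month.
Periodic rate r = 0.07/12 per month; n is counted in months.
PV = PMT × [(1 − (1+r)^−n)/r] = 1,760 × [1 − (1+r)^−276] / r = $241,122.57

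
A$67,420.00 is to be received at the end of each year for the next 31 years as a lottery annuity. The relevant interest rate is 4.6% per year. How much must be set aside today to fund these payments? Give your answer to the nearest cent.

A$1,102,115.11

This is an ordinary annuity: 31 payments of A$67,420.00 at the end of each year.
Periodic rate r = 0.046 per year.
PV = PMT × [(1 − (1+r)^−n)/r] = 67,420 × [1 − (1+r)^−31] / r = A$1,102,115.11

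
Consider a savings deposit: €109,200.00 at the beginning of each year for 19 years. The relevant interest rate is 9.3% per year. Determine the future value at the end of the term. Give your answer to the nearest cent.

€5,669,137.37

This is an annuity due: 19 deposits of €109,200.00 at the beginning of each year.
Periodic rate r = 0.093 per year.
FV = PMT × [((1+r)^n − 1)/r] × (1+r) = 109,200 × [(1+r)^19 − 1] / r × (1+r) = €5,669,137.37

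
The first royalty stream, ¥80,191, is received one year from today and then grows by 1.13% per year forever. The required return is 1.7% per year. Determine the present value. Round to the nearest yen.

¥14,068,596

Periodic rate r = 0.017 per year.
Growing perpetuity (Gordon): PV = PMT₁ / (r − g) = 80,191 / (r − 0.0113) = ¥14,068,596.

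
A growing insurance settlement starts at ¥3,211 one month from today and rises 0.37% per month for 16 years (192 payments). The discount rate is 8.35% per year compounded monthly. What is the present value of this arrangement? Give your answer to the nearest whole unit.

Periodic rate r = 0.0835/12 per month; n is counted in months.
Growing ordinary annuity: PV = PMT₁ × [1 − ((1+g)/(1+r))^n] / (r − g) = 3,211 × [1 − ((1+0.0037)/(1+r))^192] / (r − 0.0037) = ¥456,553.

¥456,553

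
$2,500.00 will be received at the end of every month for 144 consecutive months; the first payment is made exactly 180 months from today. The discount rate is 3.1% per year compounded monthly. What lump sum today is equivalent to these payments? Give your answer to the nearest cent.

Ordinary annuity of 144 payments, first payment at period 180.
Periodic rate r = 0.031/12 per month; n is counted in months.
The ordinary-annuity PV formula values the stream one period before the first payment (period 179); discount that back 179 periods:
PV₀ = 2,500 × [1 − (1+r)^−144] / r × (1+r)^−179 = $189,232.75

$189,232.75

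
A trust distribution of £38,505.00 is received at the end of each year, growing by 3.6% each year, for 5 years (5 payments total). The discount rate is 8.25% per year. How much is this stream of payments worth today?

Periodic rate r = 0.0825 per year.
Growing ordinary annuity: PV = PMT₁ × [1 − ((1+g)/(1+r))^n] / (r − g) = 38,505 × [1 − ((1+0.036)/(1+r))^5] / (r − 0.036) = £163,214.89.

£163,214.89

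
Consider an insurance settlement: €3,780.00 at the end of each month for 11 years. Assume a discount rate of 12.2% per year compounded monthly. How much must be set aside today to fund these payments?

€273,982.13

This is an ordinary annuity: 132 payments of €3,780.00 at the end of each month.
Periodic rate r = 0.122/12 per month; n is counted in months.
PV = PMT × [(1 − (1+r)^−n)/r] = 3,780 × [1 − (1+r)^−132] / r = €273,982.13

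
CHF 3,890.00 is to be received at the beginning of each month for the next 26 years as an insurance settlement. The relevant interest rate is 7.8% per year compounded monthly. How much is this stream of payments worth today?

This is an annuity due: 312 payments of CHF 3,890.00 at the beginning of each month.
Periodic rate r = 0.078/12 per month; n is counted in months.
PV = PMT × [(1 − (1+r)^−n)/r] × (1+r) = 3,890 × [1 − (1+r)^−312] / r × (1+r) = CHF 522,561.09

CHF 522,561.09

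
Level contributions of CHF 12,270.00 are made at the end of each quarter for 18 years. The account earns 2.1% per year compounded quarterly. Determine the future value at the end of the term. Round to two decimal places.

CHF 1,070,225.98

This is an ordinary annuity: 72 deposits of CHF 12,270.00 at the end of each quarter.
Periodic rate r = 0.021/4 per quarter; n is counted in quarters.
FV = PMT × [((1+r)^n − 1)/r] = 12,270 × [(1+r)^72 − 1] / r = CHF 1,070,225.98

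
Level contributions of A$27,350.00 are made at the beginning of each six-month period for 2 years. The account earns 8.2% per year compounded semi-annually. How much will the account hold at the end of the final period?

A$121,082.76

This is an annuity due: 4 deposits of A$27,350.00 at the beginning of each six-month period.
Periodic rate r = 0.082/2 per half-year; n is counted in half-years.
FV = PMT × [((1+r)^n − 1)/r] × (1+r) = 27,350 × [(1+r)^4 − 1] / r × (1+r) = A$121,082.76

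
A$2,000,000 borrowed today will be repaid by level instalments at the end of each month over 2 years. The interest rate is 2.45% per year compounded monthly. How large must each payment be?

Level ordinary annuity; solve PV = PMT × [(1 − (1+r)^−n)/r] for PMT.
Periodic rate r = 0.0245/12 per month; n is counted in months.
With n = 24: PMT = 2,000,000 / ([(1 − (1+r)^−n)/r]) = A$85,476.70

A$85,476.70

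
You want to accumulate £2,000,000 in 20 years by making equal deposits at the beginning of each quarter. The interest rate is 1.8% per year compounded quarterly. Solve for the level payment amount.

Level annuity due; solve FV = PMT × [((1+r)^n − 1)/r] × (1+r) for PMT.
Periodic rate r = 0.018/4 per quarter; n is counted in quarters.
With n = 80: PMT = 2,000,000 / ([((1+r)^n − 1)/r] × (1+r)) = £20,731.73

£20,731.73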